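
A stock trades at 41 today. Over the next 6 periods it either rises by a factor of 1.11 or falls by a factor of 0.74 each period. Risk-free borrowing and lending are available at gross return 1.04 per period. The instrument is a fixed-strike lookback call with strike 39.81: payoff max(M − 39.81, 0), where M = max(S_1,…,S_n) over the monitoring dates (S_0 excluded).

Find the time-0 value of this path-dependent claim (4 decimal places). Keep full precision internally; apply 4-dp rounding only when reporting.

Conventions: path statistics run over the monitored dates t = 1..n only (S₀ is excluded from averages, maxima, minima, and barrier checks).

price = 15.3312

Set p* = 0.8108 (from d < R < u); the path-dependent value is the discounted p*-expectation over all price paths.
Enumerate all 2^6 = 64 price paths (U = up ×1.11, D = down ×0.74); each path with k up-moves has probability p*^k·(1−p*)^(6−k).
DDDDDD: M=30.3400, payoff=0.0000, prob=0.000046
UDDDDD: M=45.5100, payoff=5.7000, prob=0.000197
DUDDDD: M=33.6774, payoff=0.0000, prob=0.000197
UUDDDD: M=50.5161, payoff=10.7061, prob=0.000842
DDUDDD: M=30.3400, payoff=0.0000, prob=0.000197
UDUDDD: M=45.5100, payoff=5.7000, prob=0.000842
DUUDDD: M=37.3819, payoff=0.0000, prob=0.000842
UUUDDD: M=56.0729, payoff=16.2629, prob=0.003610
DDDUDD: M=30.3400, payoff=0.0000, prob=0.000197
UDDUDD: M=45.5100, payoff=5.7000, prob=0.000842
DUDUDD: M=33.6774, payoff=0.0000, prob=0.000842
UUDUDD: M=50.5161, payoff=10.7061, prob=0.003610
DDUUDD: M=30.3400, payoff=0.0000, prob=0.000842
UDUUDD: M=45.5100, payoff=5.7000, prob=0.003610
DUUUDD: M=41.4939, payoff=1.6839, prob=0.003610
UUUUDD: M=62.2409, payoff=22.4309, prob=0.015469
DDDDUD: M=30.3400, payoff=0.0000, prob=0.000197
UDDDUD: M=45.5100, payoff=5.7000, prob=0.000842
DUDDUD: M=33.6774, payoff=0.0000, prob=0.000842
UUDDUD: M=50.5161, payoff=10.7061, prob=0.003610
DDUDUD: M=30.3400, payoff=0.0000, prob=0.000842
UDUDUD: M=45.5100, payoff=5.7000, prob=0.003610
DUUDUD: M=37.3819, payoff=0.0000, prob=0.003610
UUUDUD: M=56.0729, payoff=16.2629, prob=0.015469
DDDUUD: M=30.3400, payoff=0.0000, prob=0.000842
UDDUUD: M=45.5100, payoff=5.7000, prob=0.003610
DUDUUD: M=33.6774, payoff=0.0000, prob=0.003610
UUDUUD: M=50.5161, payoff=10.7061, prob=0.015469
DDUUUD: M=30.7055, payoff=0.0000, prob=0.003610
UDUUUD: M=46.0583, payoff=6.2483, prob=0.015469
DUUUUD: M=46.0583, payoff=6.2483, prob=0.015469
UUUUUD: M=69.0874, payoff=29.2774, prob=0.066297
DDDDDU: M=30.3400, payoff=0.0000, prob=0.000197
UDDDDU: M=45.5100, payoff=5.7000, prob=0.000842
DUDDDU: M=33.6774, payoff=0.0000, prob=0.000842
UUDDDU: M=50.5161, payoff=10.7061, prob=0.003610
DDUDDU: M=30.3400, payoff=0.0000, prob=0.000842
UDUDDU: M=45.5100, payoff=5.7000, prob=0.003610
DUUDDU: M=37.3819, payoff=0.0000, prob=0.003610
UUUDDU: M=56.0729, payoff=16.2629, prob=0.015469
DDDUDU: M=30.3400, payoff=0.0000, prob=0.000842
UDDUDU: M=45.5100, payoff=5.7000, prob=0.003610
DUDUDU: M=33.6774, payoff=0.0000, prob=0.003610
UUDUDU: M=50.5161, payoff=10.7061, prob=0.015469
DDUUDU: M=30.3400, payoff=0.0000, prob=0.003610
UDUUDU: M=45.5100, payoff=5.7000, prob=0.015469
DUUUDU: M=41.4939, payoff=1.6839, prob=0.015469
UUUUDU: M=62.2409, payoff=22.4309, prob=0.066297
DDDDUU: M=30.3400, payoff=0.0000, prob=0.000842
UDDDUU: M=45.5100, payoff=5.7000, prob=0.003610
DUDDUU: M=33.6774, payoff=0.0000, prob=0.003610
UUDDUU: M=50.5161, payoff=10.7061, prob=0.015469
DDUDUU: M=30.3400, payoff=0.0000, prob=0.003610
UDUDUU: M=45.5100, payoff=5.7000, prob=0.015469
DUUDUU: M=37.3819, payoff=0.0000, prob=0.015469
UUUDUU: M=56.0729, payoff=16.2629, prob=0.066297
DDDUUU: M=30.3400, payoff=0.0000, prob=0.003610
UDDUUU: M=45.5100, payoff=5.7000, prob=0.015469
DUDUUU: M=34.0831, payoff=0.0000, prob=0.015469
UUDUUU: M=51.1247, payoff=11.3147, prob=0.066297
DDUUUU: M=34.0831, payoff=0.0000, prob=0.015469
UDUUUU: M=51.1247, payoff=11.3147, prob=0.066297
DUUUUU: M=51.1247, payoff=11.3147, prob=0.066297
UUUUUU: M=76.6870, payoff=36.8770, prob=0.284130
Price = Σ prob·payoff / R^6 = 19.398902 / 1.265319 = 15.3312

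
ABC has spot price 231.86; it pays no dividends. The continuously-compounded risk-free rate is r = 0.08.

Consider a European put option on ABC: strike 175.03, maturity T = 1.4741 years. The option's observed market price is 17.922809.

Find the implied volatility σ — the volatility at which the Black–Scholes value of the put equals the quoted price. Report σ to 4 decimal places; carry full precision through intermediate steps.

sigma = 0.5095

At σ = 0.5095 the Black–Scholes value reproduces the quote:
σ√T = 0.5095·√1.4741 = 0.618597
d₁ = (ln(S/K) + (r+σ²/2)T) / (σ√T) = (ln(231.86/175.03) + (0.08+0.5095²/2)·1.4741) / 0.618597 = (0.281176 + 0.309259) / 0.618597 = 0.954475
d₂ = d₁ − σ√T = 0.954475 − 0.618597 = 0.335878
e^{−rT} = 0.888760
N(−d₁) = 0.169922,  N(−d₂) = 0.368481
V = K·e^{−rT}·N(−d₂) − S·N(−d₁) = 57.320821 − 39.398012 = 17.922809 (the observed quote) — the price is monotone increasing in volatility, hence this σ is the only solution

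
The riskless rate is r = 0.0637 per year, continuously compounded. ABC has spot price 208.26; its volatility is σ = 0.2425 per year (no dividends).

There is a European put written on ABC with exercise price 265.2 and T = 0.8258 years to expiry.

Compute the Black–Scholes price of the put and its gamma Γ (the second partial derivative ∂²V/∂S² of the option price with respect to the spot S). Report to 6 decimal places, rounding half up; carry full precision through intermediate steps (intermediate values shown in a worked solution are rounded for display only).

σ√T = 0.2425·√0.8258 = 0.220368
d₁ = (ln(S/K) + (r+σ²/2)T) / (σ√T) = (ln(208.26/265.2) + (0.0637+0.2425²/2)·0.8258) / 0.220368 = (-0.241697 + 0.076885) / 0.220368 = -0.747895
d₂ = d₁ − σ√T = -0.747895 − 0.220368 = -0.968263
e^{−rT} = 0.948756
N(−d₁) = 0.772738,  N(−d₂) = 0.833544
Put price V = K·e^{−rT}·N(−d₂) − S·N(−d₁) = 209.728014 − 160.930476 = 48.797538
φ(d₁) = (1/√(2π))·e^{−d₁²/2} = 0.301613
Γ = φ(d₁) / (S·σ·√T) = 0.006572

price = 48.797538
Γ = 0.006572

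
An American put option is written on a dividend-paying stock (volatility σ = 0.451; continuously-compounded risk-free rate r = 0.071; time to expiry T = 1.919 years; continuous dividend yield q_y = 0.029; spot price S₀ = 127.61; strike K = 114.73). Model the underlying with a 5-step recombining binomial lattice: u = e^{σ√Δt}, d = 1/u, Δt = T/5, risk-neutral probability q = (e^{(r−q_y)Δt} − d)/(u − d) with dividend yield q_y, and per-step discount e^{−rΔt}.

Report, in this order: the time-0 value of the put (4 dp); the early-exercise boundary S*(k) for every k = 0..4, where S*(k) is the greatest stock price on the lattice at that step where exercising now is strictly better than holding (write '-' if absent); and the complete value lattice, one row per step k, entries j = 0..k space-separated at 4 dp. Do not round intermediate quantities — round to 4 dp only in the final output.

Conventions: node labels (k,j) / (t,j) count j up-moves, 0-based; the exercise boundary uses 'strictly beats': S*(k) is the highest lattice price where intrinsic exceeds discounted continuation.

price = 20.0099
boundary = - - - 55.1896 72.9793
tree:
20.0099
29.8398 9.6416
43.0622 16.0691 2.6550
59.5404 26.2539 5.0459 0.0000
72.9937 41.7507 9.5902 0.0000 0.0000
83.1675 59.5404 18.2267 0.0000 0.0000 0.0000

params: Δt=0.38380 u=1.32234 d=0.75624 q=0.45931 e^(-rΔt)=0.97312
t_5 payoffs: 83.1675 59.5404 18.2267 0.0000 0.0000 0.0000
t_4: node(4,0) S=41.7363 payoff=72.9937 vs cont=70.3715 → 72.9937 [stop]  node(4,1) S=72.9793 payoff=41.7507 vs cont=39.4743 → 41.7507 [stop]  node(4,2) S=127.6100 payoff=0.0000 vs cont=9.5902 → 9.5902 [wait]  node(4,3) S=223.1361 payoff=0.0000 vs cont=0.0000 → 0.0000 [wait]  node(4,4) S=390.1712 payoff=0.0000 vs cont=0.0000 → 0.0000 [wait]  ⇒ S*(4)=72.9793
t_3: node(3,0) S=55.1896 payoff=59.5404 vs cont=57.0672 → 59.5404 [stop]  node(3,1) S=96.5033 payoff=18.2267 vs cont=26.2539 → 26.2539 [wait]  node(3,2) S=168.7436 payoff=0.0000 vs cont=5.0459 → 5.0459 [wait]  node(3,3) S=295.0615 payoff=0.0000 vs cont=0.0000 → 0.0000 [wait]  ⇒ S*(3)=55.1896
t_2: node(2,0) S=72.9793 payoff=41.7507 vs cont=43.0622 → 43.0622 [wait]  node(2,1) S=127.6100 payoff=0.0000 vs cont=16.0691 → 16.0691 [wait]  node(2,2) S=223.1361 payoff=0.0000 vs cont=2.6550 → 2.6550 [wait]  ⇒ S*(2)=-
t_1: node(1,0) S=96.5033 payoff=18.2267 vs cont=29.8398 → 29.8398 [wait]  node(1,1) S=168.7436 payoff=0.0000 vs cont=9.6416 → 9.6416 [wait]  ⇒ S*(1)=-
t_0: node(0,0) S=127.6100 payoff=0.0000 vs cont=20.0099 → 20.0099 [wait]  ⇒ S*(0)=-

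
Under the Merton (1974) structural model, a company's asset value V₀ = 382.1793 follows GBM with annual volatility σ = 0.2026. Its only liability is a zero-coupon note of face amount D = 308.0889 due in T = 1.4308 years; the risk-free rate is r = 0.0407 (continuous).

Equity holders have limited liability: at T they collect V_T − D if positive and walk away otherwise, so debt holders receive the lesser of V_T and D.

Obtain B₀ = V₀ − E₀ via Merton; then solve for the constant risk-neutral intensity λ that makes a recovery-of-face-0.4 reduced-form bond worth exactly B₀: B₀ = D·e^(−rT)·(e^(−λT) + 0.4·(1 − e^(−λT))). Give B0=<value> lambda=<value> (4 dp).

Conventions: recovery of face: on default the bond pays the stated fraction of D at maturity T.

B0=285.4591 lambda=0.0212

With assets at 382.1793 and a single debt payment of 308.0889 at 1.4308 years:
d₁ = [ln(V₀/D) + (r + σ²/2)T] / (σ√T)
   = [ln(382.1793/308.0889) + (0.0407 + 0.5·0.2026²)·1.4308] / (0.2026·√1.4308)
   = [0.215501 + 0.087598] / 0.242342 = 1.250711
d₂ = d₁ − σ√T = 1.250711 − 0.242342 = 1.008369
N(d₁) = 0.894480,  N(d₂) = 0.843361,  e^(−rT) = 0.943430
E₀ = V₀·N(d₁) − D·e^(−rT)·N(d₂)
   = 382.1793·0.894480 − 308.0889·0.943430·0.843361 = 96.720207
B₀ = V₀ − E₀ = 382.1793 − 96.720207 = 285.459093
e^(−λT) = (B₀·e^(rT)/D − 0.4)/(1 − 0.4) = (285.4591·1.059963/308.0889 − 0.4)/0.6 = 0.97017663
λ = −ln(0.97017663)/1.4308 = 0.021161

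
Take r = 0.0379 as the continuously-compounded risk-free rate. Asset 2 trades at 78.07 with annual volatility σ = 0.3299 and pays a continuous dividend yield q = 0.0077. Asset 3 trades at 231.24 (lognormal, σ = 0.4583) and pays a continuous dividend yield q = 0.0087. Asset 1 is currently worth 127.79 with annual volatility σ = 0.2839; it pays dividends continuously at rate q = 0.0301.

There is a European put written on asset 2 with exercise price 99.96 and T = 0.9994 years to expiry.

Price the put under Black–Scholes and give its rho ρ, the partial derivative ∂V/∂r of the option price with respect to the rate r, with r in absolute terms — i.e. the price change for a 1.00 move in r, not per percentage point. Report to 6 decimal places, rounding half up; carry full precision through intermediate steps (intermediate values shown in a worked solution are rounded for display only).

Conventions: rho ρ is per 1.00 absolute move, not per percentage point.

price = 23.107169
ρ = -76.439180

σ√T = 0.3299·√0.9994 = 0.329801
d₁ = (ln(S/K) + (r−q+σ²/2)T) / (σ√T) = (ln(78.07/99.96) + (0.0379−0.0077+0.3299²/2)·0.9994) / 0.329801 = (-0.247164 + 0.084566) / 0.329801 = -0.493019
d₂ = d₁ − σ√T = -0.493019 − 0.329801 = -0.822820
e^{−rT} = 0.962831
e^{−qT} = 0.992334
N(−d₁) = 0.689000,  N(−d₂) = 0.794695
Put price V = K·e^{−rT}·N(−d₂) − S·e^{−qT}·N(−d₁) = 76.485071 − 53.377902 = 23.107169
ρ = −K·T·e^{−rT}·N(−d₂) = -76.439180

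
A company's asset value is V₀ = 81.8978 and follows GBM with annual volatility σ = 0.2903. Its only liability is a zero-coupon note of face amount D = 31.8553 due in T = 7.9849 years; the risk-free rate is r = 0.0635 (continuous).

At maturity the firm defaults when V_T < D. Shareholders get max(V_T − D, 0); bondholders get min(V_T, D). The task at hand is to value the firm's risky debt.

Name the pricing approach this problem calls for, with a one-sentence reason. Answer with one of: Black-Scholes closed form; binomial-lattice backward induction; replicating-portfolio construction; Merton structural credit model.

framework: Merton structural credit model

Key observation: the question is about default risk generated by asset-value dynamics against a debt face of 31.8553 — the structural framework prices exactly that.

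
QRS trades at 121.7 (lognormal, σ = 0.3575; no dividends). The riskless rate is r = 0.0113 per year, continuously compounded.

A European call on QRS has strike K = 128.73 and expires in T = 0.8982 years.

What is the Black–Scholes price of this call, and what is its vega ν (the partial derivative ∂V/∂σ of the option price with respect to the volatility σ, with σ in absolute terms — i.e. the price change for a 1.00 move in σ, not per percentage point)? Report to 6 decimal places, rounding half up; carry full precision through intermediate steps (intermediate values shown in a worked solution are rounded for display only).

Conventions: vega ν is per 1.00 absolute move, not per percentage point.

σ√T = 0.3575·√0.8982 = 0.338815
d₁ = (ln(S/K) + (r+σ²/2)T) / (σ√T) = (ln(121.7/128.73) + (0.0113+0.3575²/2)·0.8982) / 0.338815 = (-0.056158 + 0.067547) / 0.338815 = 0.033615
d₂ = d₁ − σ√T = 0.033615 − 0.338815 = -0.305200
e^{−rT} = 0.989902
N(d₁) = 0.513408,  N(d₂) = 0.380107
Call price V = S·N(d₁) − K·e^{−rT}·N(d₂) = 62.481743 − 48.437042 = 14.044701
φ(d₁) = (1/√(2π))·e^{−d₁²/2} = 0.398717
ν = S·φ(d₁)·√T = 45.987712

price = 14.044701
ν = 45.987712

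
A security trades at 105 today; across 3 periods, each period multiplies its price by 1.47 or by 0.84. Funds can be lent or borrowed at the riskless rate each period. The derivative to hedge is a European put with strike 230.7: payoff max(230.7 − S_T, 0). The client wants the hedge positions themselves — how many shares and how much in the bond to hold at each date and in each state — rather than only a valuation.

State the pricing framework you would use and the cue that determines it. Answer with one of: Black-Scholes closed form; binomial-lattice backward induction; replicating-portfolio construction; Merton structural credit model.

Key observation: since the answer must list Δ and B at each node of the 1.47/0.84 lattice on 105, the replicating-portfolio method — solving the two-state system at every node — is the one that applies.

framework: replicating-portfolio construction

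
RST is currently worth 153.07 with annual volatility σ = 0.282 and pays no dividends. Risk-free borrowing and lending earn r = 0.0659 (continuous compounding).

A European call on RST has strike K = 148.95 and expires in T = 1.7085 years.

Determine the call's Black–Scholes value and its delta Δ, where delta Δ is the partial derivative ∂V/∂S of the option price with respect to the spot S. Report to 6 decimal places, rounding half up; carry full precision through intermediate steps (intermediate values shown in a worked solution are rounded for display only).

price = 32.380545
Δ = 0.713546

σ√T = 0.282·√1.7085 = 0.368601
d₁ = (ln(S/K) + (r+σ²/2)T) / (σ√T) = (ln(153.07/148.95) + (0.0659+0.282²/2)·1.7085) / 0.368601 = (0.027285 + 0.180524) / 0.368601 = 0.563775
d₂ = d₁ − σ√T = 0.563775 − 0.368601 = 0.195174
e^{−rT} = 0.893517
N(d₁) = 0.713546,  N(d₂) = 0.577372
Call price V = S·N(d₁) − K·e^{−rT}·N(d₂) = 109.222558 − 76.842013 = 32.380545
Δ = N(d₁) = 0.713546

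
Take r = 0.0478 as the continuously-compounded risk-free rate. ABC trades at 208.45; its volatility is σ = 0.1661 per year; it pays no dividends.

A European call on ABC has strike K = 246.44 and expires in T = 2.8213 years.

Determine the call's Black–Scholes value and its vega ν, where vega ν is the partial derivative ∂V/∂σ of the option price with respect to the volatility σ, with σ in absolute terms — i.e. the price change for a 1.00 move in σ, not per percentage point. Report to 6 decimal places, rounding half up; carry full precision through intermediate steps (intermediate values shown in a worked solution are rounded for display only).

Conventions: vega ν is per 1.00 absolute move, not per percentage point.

price = 20.217974
ν = 139.644503

σ√T = 0.1661·√2.8213 = 0.278994
d₁ = (ln(S/K) + (r+σ²/2)T) / (σ√T) = (ln(208.45/246.44) + (0.0478+0.1661²/2)·2.8213) / 0.278994 = (-0.167419 + 0.173777) / 0.278994 = 0.022787
d₂ = d₁ − σ√T = 0.022787 − 0.278994 = -0.256206
e^{−rT} = 0.873840
N(d₁) = 0.509090,  N(d₂) = 0.398896
Call price V = S·N(d₁) − K·e^{−rT}·N(d₂) = 106.119816 − 85.901842 = 20.217974
φ(d₁) = (1/√(2π))·e^{−d₁²/2} = 0.398839
ν = S·φ(d₁)·√T = 139.644503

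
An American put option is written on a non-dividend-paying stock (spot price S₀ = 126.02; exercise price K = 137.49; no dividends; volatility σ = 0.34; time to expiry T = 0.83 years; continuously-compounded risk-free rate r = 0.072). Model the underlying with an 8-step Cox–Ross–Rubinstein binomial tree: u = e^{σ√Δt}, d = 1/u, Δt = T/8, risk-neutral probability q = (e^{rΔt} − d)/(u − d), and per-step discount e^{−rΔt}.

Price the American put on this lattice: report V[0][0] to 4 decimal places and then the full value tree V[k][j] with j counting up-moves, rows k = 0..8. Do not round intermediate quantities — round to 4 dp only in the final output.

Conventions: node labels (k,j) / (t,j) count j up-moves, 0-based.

price = 19.2941
tree:
19.2941
26.8800 12.1975
36.2584 18.1514 6.5842
46.7593 26.1457 10.6405 2.7345
56.1709 36.2584 16.6917 4.9093 0.6586
64.6062 46.7593 25.2134 8.6462 1.3454 0.0000
72.1665 56.1709 36.2584 14.8383 2.7485 0.0000 0.0000
78.9426 64.6062 46.7593 24.5422 5.6148 0.0000 0.0000 0.0000
85.0158 72.1665 56.1709 36.2584 11.4700 0.0000 0.0000 0.0000 0.0000

Δt=0.10375, u=1.11574, d=0.89627, q=0.50681, disc=e^(-rΔt)=0.99256
k=8 terminal: V=max(K-S,0) → 85.0158 72.1665 56.1709 36.2584 11.4700 0.0000 0.0000 0.0000 0.0000
k=7: j=0 S=58.5474 intr=78.9426 cont=77.9194 V=78.9426[EX]; j=1 S=72.8838 intr=64.6062 cont=63.5830 V=64.6062[EX]; j=2 S=90.7307 intr=46.7593 cont=45.7360 V=46.7593[EX]; j=3 S=112.9478 intr=24.5422 cont=23.5190 V=24.5422[EX]; j=4 S=140.6051 intr=0.0000 cont=5.6148 V=5.6148[hold]; j=5 S=175.0349 intr=0.0000 cont=0.0000 V=0.0000[hold]; j=6 S=217.8953 intr=0.0000 cont=0.0000 V=0.0000[hold]; j=7 S=271.2510 intr=0.0000 cont=0.0000 V=0.0000[hold]
k=6: j=0 S=65.3235 intr=72.1665 cont=71.1433 V=72.1665[EX]; j=1 S=81.3191 intr=56.1709 cont=55.1476 V=56.1709[EX]; j=2 S=101.2316 intr=36.2584 cont=35.2352 V=36.2584[EX]; j=3 S=126.0200 intr=11.4700 cont=14.8383 V=14.8383[hold]; j=4 S=156.8783 intr=0.0000 cont=2.7485 V=2.7485[hold]; j=5 S=195.2928 intr=0.0000 cont=0.0000 V=0.0000[hold]; j=6 S=243.1138 intr=0.0000 cont=0.0000 V=0.0000[hold]
k=5: j=0 S=72.8838 intr=64.6062 cont=63.5830 V=64.6062[EX]; j=1 S=90.7307 intr=46.7593 cont=45.7360 V=46.7593[EX]; j=2 S=112.9478 intr=24.5422 cont=25.2134 V=25.2134[hold]; j=3 S=140.6051 intr=0.0000 cont=8.6462 V=8.6462[hold]; j=4 S=175.0349 intr=0.0000 cont=1.3454 V=1.3454[hold]; j=5 S=217.8953 intr=0.0000 cont=0.0000 V=0.0000[hold]
k=4: j=0 S=81.3191 intr=56.1709 cont=55.1476 V=56.1709[EX]; j=1 S=101.2316 intr=36.2584 cont=35.5728 V=36.2584[EX]; j=2 S=126.0200 intr=11.4700 cont=16.6917 V=16.6917[hold]; j=3 S=156.8783 intr=0.0000 cont=4.9093 V=4.9093[hold]; j=4 S=195.2928 intr=0.0000 cont=0.6586 V=0.6586[hold]
k=3: j=0 S=90.7307 intr=46.7593 cont=45.7360 V=46.7593[EX]; j=1 S=112.9478 intr=24.5422 cont=26.1457 V=26.1457[hold]; j=2 S=140.6051 intr=0.0000 cont=10.6405 V=10.6405[hold]; j=3 S=175.0349 intr=0.0000 cont=2.7345 V=2.7345[hold]
k=2: j=0 S=101.2316 intr=36.2584 cont=36.0418 V=36.2584[EX]; j=1 S=126.0200 intr=11.4700 cont=18.1514 V=18.1514[hold]; j=2 S=156.8783 intr=0.0000 cont=6.5842 V=6.5842[hold]
k=1: j=0 S=112.9478 intr=24.5422 cont=26.8800 V=26.8800[hold]; j=1 S=140.6051 intr=0.0000 cont=12.1975 V=12.1975[hold]
k=0: j=0 S=126.0200 intr=11.4700 cont=19.2941 V=19.2941[hold]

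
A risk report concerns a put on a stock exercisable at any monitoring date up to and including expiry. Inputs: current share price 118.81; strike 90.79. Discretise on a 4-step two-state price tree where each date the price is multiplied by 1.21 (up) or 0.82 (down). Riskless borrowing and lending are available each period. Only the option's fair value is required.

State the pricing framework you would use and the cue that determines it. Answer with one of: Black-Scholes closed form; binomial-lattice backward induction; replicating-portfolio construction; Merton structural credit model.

framework: binomial-lattice backward induction

Key observation: early exercise of the strike-90.79 put must be checked at each of the 4 dates (spot 118.81), which forces a node-by-node comparison of intrinsic and continuation value backward from expiry.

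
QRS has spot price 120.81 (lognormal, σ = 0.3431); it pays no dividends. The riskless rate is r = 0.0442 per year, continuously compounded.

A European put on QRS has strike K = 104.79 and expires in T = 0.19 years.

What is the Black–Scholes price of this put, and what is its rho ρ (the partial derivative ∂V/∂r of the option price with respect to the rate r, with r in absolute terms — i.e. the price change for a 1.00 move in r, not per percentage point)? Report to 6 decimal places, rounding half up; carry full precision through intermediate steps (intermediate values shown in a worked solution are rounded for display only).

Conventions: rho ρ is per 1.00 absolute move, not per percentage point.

price = 1.374105
ρ = -3.465207

σ√T = 0.3431·√0.19 = 0.149554
d₁ = (ln(S/K) + (r+σ²/2)T) / (σ√T) = (ln(120.81/104.79) + (0.0442+0.3431²/2)·0.19) / 0.149554 = (0.142261 + 0.019581) / 0.149554 = 1.082165
d₂ = d₁ − σ√T = 1.082165 − 0.149554 = 0.932611
e^{−rT} = 0.991637
N(−d₁) = 0.139590,  N(−d₂) = 0.175510
Put price V = K·e^{−rT}·N(−d₂) − S·N(−d₁) = 18.237930 − 16.863825 = 1.374105
ρ = −K·T·e^{−rT}·N(−d₂) = -3.465207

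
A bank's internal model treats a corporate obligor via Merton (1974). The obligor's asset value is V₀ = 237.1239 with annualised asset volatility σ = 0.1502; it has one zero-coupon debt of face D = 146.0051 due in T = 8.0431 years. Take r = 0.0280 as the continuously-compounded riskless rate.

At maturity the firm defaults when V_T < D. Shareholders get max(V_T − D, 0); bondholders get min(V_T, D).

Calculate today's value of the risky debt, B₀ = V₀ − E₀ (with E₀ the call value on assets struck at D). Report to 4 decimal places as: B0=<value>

Work the structural quantities from V₀ = 237.1239 against face 146.0051:
d₁ = [ln(V₀/D) + (r + σ²/2)T] / (σ√T)
   = [ln(237.1239/146.0051) + (0.0280 + 0.5·0.1502²)·8.0431] / (0.1502·√8.0431)
   = [0.484941 + 0.315933] / 0.425973 = 1.880108
d₂ = d₁ − σ√T = 1.880108 − 0.425973 = 1.454135
N(d₁) = 0.969953,  N(d₂) = 0.927046,  e^(−rT) = 0.798351
E₀ = V₀·N(d₁) − D·e^(−rT)·N(d₂)
   = 237.1239·0.969953 − 146.0051·0.798351·0.927046 = 121.939588
B₀ = V₀ − E₀ = 237.1239 − 121.939588 = 115.184312

B0=115.1843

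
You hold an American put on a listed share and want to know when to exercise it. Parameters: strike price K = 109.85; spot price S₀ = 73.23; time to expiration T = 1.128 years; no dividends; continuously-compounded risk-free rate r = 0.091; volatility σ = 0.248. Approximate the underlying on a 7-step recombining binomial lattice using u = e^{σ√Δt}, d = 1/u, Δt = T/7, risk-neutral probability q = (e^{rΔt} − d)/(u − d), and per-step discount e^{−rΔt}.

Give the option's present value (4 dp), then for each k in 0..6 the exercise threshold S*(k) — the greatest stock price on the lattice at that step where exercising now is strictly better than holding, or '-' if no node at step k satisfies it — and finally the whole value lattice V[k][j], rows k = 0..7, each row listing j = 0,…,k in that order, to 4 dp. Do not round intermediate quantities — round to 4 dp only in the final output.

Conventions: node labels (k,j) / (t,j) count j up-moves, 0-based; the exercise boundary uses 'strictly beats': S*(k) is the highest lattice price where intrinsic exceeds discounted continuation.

Δt=0.16114  u=1.10468  d=0.90524  q=0.54920  discount=0.98544
step 7 (expiry): payoffs max(K−S,0) = 73.3713 65.3345 55.5272 43.5592 28.9544 11.1321 0.0000 0.0000
step 6: (k=6,j=0): S=40.2973, K−S=69.5527, hold=67.9537 ⇒ V=69.5527 exercise | (k=6,j=1): S=49.1753, K−S=60.6747, hold=59.0757 ⇒ V=60.6747 exercise | (k=6,j=2): S=60.0092, K−S=49.8408, hold=48.2417 ⇒ V=49.8408 exercise | (k=6,j=3): S=73.2300, K−S=36.6200, hold=35.0209 ⇒ V=36.6200 exercise | (k=6,j=4): S=89.3635, K−S=20.4865, hold=18.8874 ⇒ V=20.4865 exercise | (k=6,j=5): S=109.0515, K−S=0.7985, hold=4.9453 ⇒ V=4.9453 continue | (k=6,j=6): S=133.0769, K−S=0.0000, hold=0.0000 ⇒ V=0.0000 continue  boundary S*=89.3635
step 5: (k=5,j=0): S=44.5155, K−S=65.3345, hold=63.7354 ⇒ V=65.3345 exercise | (k=5,j=1): S=54.3228, K−S=55.5272, hold=53.9281 ⇒ V=55.5272 exercise | (k=5,j=2): S=66.2908, K−S=43.5592, hold=41.9601 ⇒ V=43.5592 exercise | (k=5,j=3): S=80.8956, K−S=28.9544, hold=27.3554 ⇒ V=28.9544 exercise | (k=5,j=4): S=98.7179, K−S=11.1321, hold=11.7773 ⇒ V=11.7773 continue | (k=5,j=5): S=120.4667, K−S=0.0000, hold=2.1969 ⇒ V=2.1969 continue  boundary S*=80.8956
step 4: (k=4,j=0): S=49.1753, K−S=60.6747, hold=59.0757 ⇒ V=60.6747 exercise | (k=4,j=1): S=60.0092, K−S=49.8408, hold=48.2417 ⇒ V=49.8408 exercise | (k=4,j=2): S=73.2300, K−S=36.6200, hold=35.0209 ⇒ V=36.6200 exercise | (k=4,j=3): S=89.3635, K−S=20.4865, hold=19.2366 ⇒ V=20.4865 exercise | (k=4,j=4): S=109.0515, K−S=0.7985, hold=6.4209 ⇒ V=6.4209 continue  boundary S*=89.3635
step 3: (k=3,j=0): S=54.3228, K−S=55.5272, hold=53.9281 ⇒ V=55.5272 exercise | (k=3,j=1): S=66.2908, K−S=43.5592, hold=41.9601 ⇒ V=43.5592 exercise | (k=3,j=2): S=80.8956, K−S=28.9544, hold=27.3554 ⇒ V=28.9544 exercise | (k=3,j=3): S=98.7179, K−S=11.1321, hold=12.5759 ⇒ V=12.5759 continue  boundary S*=80.8956
step 2: (k=2,j=0): S=60.0092, K−S=49.8408, hold=48.2417 ⇒ V=49.8408 exercise | (k=2,j=1): S=73.2300, K−S=36.6200, hold=35.0209 ⇒ V=36.6200 exercise | (k=2,j=2): S=89.3635, K−S=20.4865, hold=19.6688 ⇒ V=20.4865 exercise  boundary S*=89.3635
step 1: (k=1,j=0): S=66.2908, K−S=43.5592, hold=41.9601 ⇒ V=43.5592 exercise | (k=1,j=1): S=80.8956, K−S=28.9544, hold=27.3554 ⇒ V=28.9544 exercise  boundary S*=80.8956
step 0: (k=0,j=0): S=73.2300, K−S=36.6200, hold=35.0209 ⇒ V=36.6200 exercise  boundary S*=73.2300

price = 36.6200
boundary = 73.2300 80.8956 89.3635 80.8956 89.3635 80.8956 89.3635
tree:
36.6200
43.5592 28.9544
49.8408 36.6200 20.4865
55.5272 43.5592 28.9544 12.5759
60.6747 49.8408 36.6200 20.4865 6.4209
65.3345 55.5272 43.5592 28.9544 11.7773 2.1969
69.5527 60.6747 49.8408 36.6200 20.4865 4.9453 0.0000
73.3713 65.3345 55.5272 43.5592 28.9544 11.1321 0.0000 0.0000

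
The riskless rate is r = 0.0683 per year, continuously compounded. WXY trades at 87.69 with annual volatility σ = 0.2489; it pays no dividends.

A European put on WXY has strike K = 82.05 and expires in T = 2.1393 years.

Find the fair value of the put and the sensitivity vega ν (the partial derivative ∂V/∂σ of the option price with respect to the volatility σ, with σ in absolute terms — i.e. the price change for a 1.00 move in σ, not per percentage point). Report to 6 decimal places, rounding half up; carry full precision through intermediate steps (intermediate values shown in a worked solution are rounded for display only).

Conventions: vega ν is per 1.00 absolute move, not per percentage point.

price = 4.925349
ν = 38.158040

σ√T = 0.2489·√2.1393 = 0.364050
d₁ = (ln(S/K) + (r+σ²/2)T) / (σ√T) = (ln(87.69/82.05) + (0.0683+0.2489²/2)·2.1393) / 0.364050 = (0.066479 + 0.212380) / 0.364050 = 0.765992
d₂ = d₁ − σ√T = 0.765992 − 0.364050 = 0.401943
e^{−rT} = 0.864059
N(−d₁) = 0.221840,  N(−d₂) = 0.343863
Put price V = K·e^{−rT}·N(−d₂) − S·N(−d₁) = 24.378534 − 19.453185 = 4.925349
φ(d₁) = (1/√(2π))·e^{−d₁²/2} = 0.297509
ν = S·φ(d₁)·√T = 38.158040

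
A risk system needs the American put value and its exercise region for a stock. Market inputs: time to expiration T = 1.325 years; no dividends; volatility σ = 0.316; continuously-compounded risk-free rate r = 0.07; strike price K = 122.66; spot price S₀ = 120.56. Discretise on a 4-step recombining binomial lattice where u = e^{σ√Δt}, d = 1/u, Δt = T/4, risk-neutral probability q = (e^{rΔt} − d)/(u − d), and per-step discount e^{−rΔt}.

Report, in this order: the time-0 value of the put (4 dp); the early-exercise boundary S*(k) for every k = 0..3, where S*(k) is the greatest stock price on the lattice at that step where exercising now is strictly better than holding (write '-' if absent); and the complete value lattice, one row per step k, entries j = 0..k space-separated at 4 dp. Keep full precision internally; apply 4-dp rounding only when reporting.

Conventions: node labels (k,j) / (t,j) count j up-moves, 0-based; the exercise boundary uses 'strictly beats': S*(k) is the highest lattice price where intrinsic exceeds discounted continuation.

Δt=0.33125  u=1.19946  d=0.83371  q=0.51879  discount=0.97708
step 4 (expiry): payoffs max(K−S,0) = 64.4148 38.8624 2.1000 0.0000 0.0000
step 3: (k=3,j=0): S=69.8627, K−S=52.7973, hold=49.9858 ⇒ V=52.7973 exercise | (k=3,j=1): S=100.5119, K−S=22.1481, hold=19.3367 ⇒ V=22.1481 exercise | (k=3,j=2): S=144.6069, K−S=0.0000, hold=0.9874 ⇒ V=0.9874 continue | (k=3,j=3): S=208.0467, K−S=0.0000, hold=0.0000 ⇒ V=0.0000 continue  boundary S*=100.5119
step 2: (k=2,j=0): S=83.7976, K−S=38.8624, hold=36.0510 ⇒ V=38.8624 exercise | (k=2,j=1): S=120.5600, K−S=2.1000, hold=10.9140 ⇒ V=10.9140 continue | (k=2,j=2): S=173.4503, K−S=0.0000, hold=0.4642 ⇒ V=0.4642 continue  boundary S*=83.7976
step 1: (k=1,j=0): S=100.5119, K−S=22.1481, hold=23.8045 ⇒ V=23.8045 continue | (k=1,j=1): S=144.6069, K−S=0.0000, hold=5.3668 ⇒ V=5.3668 continue  boundary S*=-
step 0: (k=0,j=0): S=120.5600, K−S=2.1000, hold=13.9128 ⇒ V=13.9128 continue  boundary S*=-

price = 13.9128
boundary = - - 83.7976 100.5119
tree:
13.9128
23.8045 5.3668
38.8624 10.9140 0.4642
52.7973 22.1481 0.9874 0.0000
64.4148 38.8624 2.1000 0.0000 0.0000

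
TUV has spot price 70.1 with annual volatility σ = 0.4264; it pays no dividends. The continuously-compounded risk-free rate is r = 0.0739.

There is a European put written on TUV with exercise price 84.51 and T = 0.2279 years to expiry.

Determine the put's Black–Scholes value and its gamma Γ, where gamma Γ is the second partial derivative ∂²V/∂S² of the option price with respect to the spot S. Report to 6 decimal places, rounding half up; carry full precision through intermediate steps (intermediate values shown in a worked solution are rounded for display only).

price = 14.746228
Γ = 0.021358

σ√T = 0.4264·√0.2279 = 0.203559
d₁ = (ln(S/K) + (r+σ²/2)T) / (σ√T) = (ln(70.1/84.51) + (0.0739+0.4264²/2)·0.2279) / 0.203559 = (-0.186947 + 0.037560) / 0.203559 = -0.733878
d₂ = d₁ − σ√T = -0.733878 − 0.203559 = -0.937437
e^{−rT} = 0.983299
N(−d₁) = 0.768489,  N(−d₂) = 0.825733
Put price V = K·e^{−rT}·N(−d₂) − S·N(−d₁) = 68.617277 − 53.871049 = 14.746228
φ(d₁) = (1/√(2π))·e^{−d₁²/2} = 0.304761
Γ = φ(d₁) / (S·σ·√T) = 0.021358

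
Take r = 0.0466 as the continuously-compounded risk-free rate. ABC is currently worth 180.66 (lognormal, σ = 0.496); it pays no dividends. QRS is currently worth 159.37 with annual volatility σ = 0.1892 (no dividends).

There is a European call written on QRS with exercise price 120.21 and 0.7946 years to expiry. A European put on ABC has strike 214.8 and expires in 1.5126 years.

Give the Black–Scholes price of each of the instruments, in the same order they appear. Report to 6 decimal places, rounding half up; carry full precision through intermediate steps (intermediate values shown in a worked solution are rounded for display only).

price(QRS call K=120.21) = 43.787995
price(ABC put K=214.8) = 56.016447

[QRS call K=120.21]
σ√T = 0.1892·√0.7946 = 0.168654
d₁ = (ln(S/K) + (r+σ²/2)T) / (σ√T) = (ln(159.37/120.21) + (0.0466+0.1892²/2)·0.7946) / 0.168654 = (0.281988 + 0.051250) / 0.168654 = 1.975877
d₂ = d₁ − σ√T = 1.975877 − 0.168654 = 1.807224
e^{−rT} = 0.963649
N(d₁) = 0.975916,  N(d₂) = 0.964636
price = S·N(d₁) − K·e^{−rT}·N(d₂) = 155.531681 − 111.743686 = 43.787995
[ABC put K=214.8]
σ√T = 0.496·√1.5126 = 0.610020
d₁ = (ln(S/K) + (r+σ²/2)T) / (σ√T) = (ln(180.66/214.8) + (0.0466+0.496²/2)·1.5126) / 0.610020 = (-0.173091 + 0.256549) / 0.610020 = 0.136813
d₂ = d₁ − σ√T = 0.136813 − 0.610020 = -0.473207
e^{−rT} = 0.931940
N(−d₁) = 0.445589,  N(−d₂) = 0.681967
price = K·e^{−rT}·N(−d₂) − S·N(−d₁) = 136.516622 − 80.500174 = 56.016447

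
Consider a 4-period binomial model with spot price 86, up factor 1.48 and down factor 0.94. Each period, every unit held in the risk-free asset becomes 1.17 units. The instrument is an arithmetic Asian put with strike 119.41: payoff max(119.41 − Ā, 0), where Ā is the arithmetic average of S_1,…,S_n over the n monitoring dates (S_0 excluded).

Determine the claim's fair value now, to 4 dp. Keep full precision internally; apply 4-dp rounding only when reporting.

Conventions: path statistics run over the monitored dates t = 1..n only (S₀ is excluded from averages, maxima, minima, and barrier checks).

Risk-neutral up-probability p* = (R−d)/(u−d) = (1.17−0.94)/(1.48−0.94) = 0.4259; the claim prices as the p*-weighted sum of path payoffs discounted by R^4.
Enumerate all 2^4 = 16 price paths (U = up ×1.48, D = down ×0.94); each path with k up-moves has probability p*^k·(1−p*)^(4−k).
DDDD: Ā=73.8511, payoff=45.5589, prob=0.108610
UDDD: Ā=116.2761, payoff=3.1339, prob=0.080582
DUDD: Ā=104.6661, payoff=14.7439, prob=0.080582
UUDD: Ā=164.7935, payoff=0.0000, prob=0.059787
DDUD: Ā=93.7527, payoff=25.6573, prob=0.080582
UDUD: Ā=147.6107, payoff=0.0000, prob=0.059787
DUUD: Ā=136.0007, payoff=0.0000, prob=0.059787
UUUD: Ā=214.1287, payoff=0.0000, prob=0.044358
DDDU: Ā=83.4941, payoff=35.9159, prob=0.080582
UDDU: Ā=131.4589, payoff=0.0000, prob=0.059787
DUDU: Ā=119.8489, payoff=0.0000, prob=0.059787
UUDU: Ā=188.6982, payoff=0.0000, prob=0.044358
DDUU: Ā=108.9355, payoff=10.4745, prob=0.059787
UDUU: Ā=171.5154, payoff=0.0000, prob=0.044358
DUUU: Ā=159.9054, payoff=0.0000, prob=0.044358
UUUU: Ā=251.7659, payoff=0.0000, prob=0.032911
Price = Σ prob·payoff / R^4 = 11.976723 / 1.873887 = 6.3914

price = 6.3914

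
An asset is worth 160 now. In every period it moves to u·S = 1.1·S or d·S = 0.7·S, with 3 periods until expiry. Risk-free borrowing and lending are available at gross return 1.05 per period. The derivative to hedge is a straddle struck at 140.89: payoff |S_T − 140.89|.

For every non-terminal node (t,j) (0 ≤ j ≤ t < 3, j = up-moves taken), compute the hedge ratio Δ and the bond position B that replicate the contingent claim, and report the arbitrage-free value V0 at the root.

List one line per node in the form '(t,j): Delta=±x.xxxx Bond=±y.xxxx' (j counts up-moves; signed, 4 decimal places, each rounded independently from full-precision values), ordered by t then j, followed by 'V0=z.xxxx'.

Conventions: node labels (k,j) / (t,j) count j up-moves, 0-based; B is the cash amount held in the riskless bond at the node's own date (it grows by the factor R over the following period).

Risk-neutral probability p* = (R−d)/(u−d) = (1.05−0.7)/(1.1−0.7) = 0.8750.
Expiry values: V(3,0)=86.0100, V(3,1)=54.6500, V(3,2)=5.3700, V(3,3)=72.0700
(2,0): S=78.4000. Δ = (V_up−V_dn)/(S_up−S_dn) = (54.6500−86.0100)/(86.2400−54.8800) = -1.0000. V = [p*·54.6500 + (1−p*)·86.0100]/1.05 = 55.7810. B = V − Δ·S = 134.1810.
(2,1): S=123.2000. Δ = (V_up−V_dn)/(S_up−S_dn) = (5.3700−54.6500)/(135.5200−86.2400) = -1.0000. V = [p*·5.3700 + (1−p*)·54.6500]/1.05 = 10.9810. B = V − Δ·S = 134.1810.
(2,2): S=193.6000. Δ = (V_up−V_dn)/(S_up−S_dn) = (72.0700−5.3700)/(212.9600−135.5200) = 0.8613. V = [p*·72.0700 + (1−p*)·5.3700]/1.05 = 60.6976. B = V − Δ·S = -106.0524.
(1,0): S=112.0000. Δ = (V_up−V_dn)/(S_up−S_dn) = (10.9810−55.7810)/(123.2000−78.4000) = -1.0000. V = [p*·10.9810 + (1−p*)·55.7810]/1.05 = 15.7914. B = V − Δ·S = 127.7914.
(1,1): S=176.0000. Δ = (V_up−V_dn)/(S_up−S_dn) = (60.6976−10.9810)/(193.6000−123.2000) = 0.7062. V = [p*·60.6976 + (1−p*)·10.9810]/1.05 = 51.8886. B = V − Δ·S = -72.4031.
(0,0): S=160.0000. Δ = (V_up−V_dn)/(S_up−S_dn) = (51.8886−15.7914)/(176.0000−112.0000) = 0.5640. V = [p*·51.8886 + (1−p*)·15.7914]/1.05 = 45.1204. B = V − Δ·S = -45.1226.
Check: Δ(0,0)·S0 + B(0,0) = 45.1204 = V0.

(0,0): Delta=0.5640 Bond=-45.1226
(1,0): Delta=-1.0000 Bond=127.7914
(1,1): Delta=0.7062 Bond=-72.4031
(2,0): Delta=-1.0000 Bond=134.1810
(2,1): Delta=-1.0000 Bond=134.1810
(2,2): Delta=0.8613 Bond=-106.0524
V0=45.1204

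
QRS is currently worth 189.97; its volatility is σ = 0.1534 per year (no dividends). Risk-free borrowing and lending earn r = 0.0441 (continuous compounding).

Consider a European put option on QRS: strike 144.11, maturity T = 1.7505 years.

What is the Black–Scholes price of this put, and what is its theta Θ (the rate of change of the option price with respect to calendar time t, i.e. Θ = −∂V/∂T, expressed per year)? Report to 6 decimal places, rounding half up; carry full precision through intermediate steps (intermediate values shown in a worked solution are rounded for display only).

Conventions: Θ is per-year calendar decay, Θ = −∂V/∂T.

price = 0.531374
Θ = -0.506747

σ√T = 0.1534·√1.7505 = 0.202958
d₁ = (ln(S/K) + (r+σ²/2)T) / (σ√T) = (ln(189.97/144.11) + (0.0441+0.1534²/2)·1.7505) / 0.202958 = (0.276289 + 0.097793) / 0.202958 = 1.843150
d₂ = d₁ − σ√T = 1.843150 − 0.202958 = 1.640192
e^{−rT} = 0.925707
N(−d₁) = 0.032654,  N(−d₂) = 0.050483
Put price V = K·e^{−rT}·N(−d₂) − S·N(−d₁) = 6.734566 − 6.203191 = 0.531374
φ(d₁) = (1/√(2π))·e^{−d₁²/2} = 0.072982
Θ = −S·φ(d₁)·σ/(2√T) + r·K·e^{−rT}·N(−d₂) = −0.803741 + 0.296994 = -0.506747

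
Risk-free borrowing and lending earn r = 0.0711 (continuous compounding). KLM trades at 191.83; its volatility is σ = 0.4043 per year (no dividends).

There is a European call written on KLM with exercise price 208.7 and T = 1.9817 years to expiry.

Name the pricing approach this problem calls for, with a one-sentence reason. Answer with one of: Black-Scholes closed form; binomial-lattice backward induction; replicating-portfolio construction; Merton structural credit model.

framework: Black-Scholes closed form

Key observation: with KLM following a GBM at constant σ and r, the European call struck at 208.7 prices in closed form — nothing here needs a stepwise model or a balance sheet.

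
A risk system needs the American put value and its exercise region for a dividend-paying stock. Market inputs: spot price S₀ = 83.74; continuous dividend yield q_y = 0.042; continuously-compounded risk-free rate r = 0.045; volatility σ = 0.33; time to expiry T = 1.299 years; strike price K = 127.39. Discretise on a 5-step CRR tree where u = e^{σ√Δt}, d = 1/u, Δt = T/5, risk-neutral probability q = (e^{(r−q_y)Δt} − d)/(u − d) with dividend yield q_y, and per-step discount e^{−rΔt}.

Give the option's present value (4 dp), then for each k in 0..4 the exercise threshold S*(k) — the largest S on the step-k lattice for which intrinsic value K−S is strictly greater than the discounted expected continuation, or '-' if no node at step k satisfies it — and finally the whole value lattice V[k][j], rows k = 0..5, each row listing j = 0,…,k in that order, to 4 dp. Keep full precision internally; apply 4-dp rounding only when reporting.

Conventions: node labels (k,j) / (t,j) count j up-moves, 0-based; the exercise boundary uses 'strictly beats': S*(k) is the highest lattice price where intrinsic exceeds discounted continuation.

price = 44.9427
boundary = - 70.7756 59.8183 70.7756 83.7400
tree:
44.9427
56.6144 32.4086
67.5717 43.9161 19.7471
76.8327 56.6144 30.1524 8.0540
84.6598 67.5717 43.6500 15.1002 0.0000
91.2752 76.8327 56.6144 28.3108 0.0000 0.0000

Δt=0.25980, u=1.18318, d=0.84518, q=0.46035, disc=e^(-rΔt)=0.98838
k=5 terminal: V=max(K-S,0) → 91.2752 76.8327 56.6144 28.3108 0.0000 0.0000
k=4: j=0 S=42.7302 intr=84.6598 cont=83.6429 V=84.6598[EX]; j=1 S=59.8183 intr=67.5717 cont=66.7403 V=67.5717[EX]; j=2 S=83.7400 intr=43.6500 cont=43.0781 V=43.6500[EX]; j=3 S=117.2282 intr=10.1618 cont=15.1002 V=15.1002[hold]; j=4 S=164.1086 intr=0.0000 cont=0.0000 V=0.0000[hold]  S*(4)=83.7400
k=3: j=0 S=50.5573 intr=76.8327 cont=75.9007 V=76.8327[EX]; j=1 S=70.7756 intr=56.6144 cont=55.9019 V=56.6144[EX]; j=2 S=99.0792 intr=28.3108 cont=30.1524 V=30.1524[hold]; j=3 S=138.7017 intr=0.0000 cont=8.0540 V=8.0540[hold]  S*(3)=70.7756
k=2: j=0 S=59.8183 intr=67.5717 cont=66.7403 V=67.5717[EX]; j=1 S=83.7400 intr=43.6500 cont=43.9161 V=43.9161[hold]; j=2 S=117.2282 intr=10.1618 cont=19.7471 V=19.7471[hold]  S*(2)=59.8183
k=1: j=0 S=70.7756 intr=56.6144 cont=56.0229 V=56.6144[EX]; j=1 S=99.0792 intr=28.3108 cont=32.4086 V=32.4086[hold]  S*(1)=70.7756
k=0: j=0 S=83.7400 intr=43.6500 cont=44.9427 V=44.9427[hold]  S*(0)=-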